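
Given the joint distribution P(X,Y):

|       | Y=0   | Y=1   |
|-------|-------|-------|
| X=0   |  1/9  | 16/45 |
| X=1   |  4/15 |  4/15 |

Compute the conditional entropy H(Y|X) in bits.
0.9029 bits

H(Y|X) = H(X,Y) - H(X)

H(X,Y) = -Σ_{x,y} P(x,y) log₂ P(x,y). Per-cell terms -P(x,y)·log₂P(x,y):
  X=0: 0.352214, 0.530437
  X=1: 0.508504, 0.508504
Sum of the 4 terms: H(X,Y) = 1.89966 bits

Marginal of X (row sums):
  P(X=0) = 1/9 + 16/45 = 7/15
  P(X=1) = 4/15 + 4/15 = 8/15
H(X) = -[(7/15)·log₂(7/15) + (8/15)·log₂(8/15)]
  = 0.513117 + 0.483675 = 0.99679 bits

H(Y|X) = H(X,Y) - H(X) = 1.89966 - 0.99679 = 0.9029 bits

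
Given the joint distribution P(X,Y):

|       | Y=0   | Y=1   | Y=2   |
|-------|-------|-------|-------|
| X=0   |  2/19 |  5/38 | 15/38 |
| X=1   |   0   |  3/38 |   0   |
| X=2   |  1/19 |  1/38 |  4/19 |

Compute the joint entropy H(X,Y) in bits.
2.3804 bits

H(X,Y) = -Σ_{x,y} P(x,y) log₂ P(x,y). Per-cell terms -P(x,y)·log₂P(x,y):
  X=0: 0.3419, 0.3850, 0.5294
  X=1: 0.0000, 0.2892, 0.0000
  X=2: 0.2236, 0.1381, 0.4732
  (cells with P = 0 contribute 0)
Sum of the 9 terms: H(X,Y) = 2.3804 bits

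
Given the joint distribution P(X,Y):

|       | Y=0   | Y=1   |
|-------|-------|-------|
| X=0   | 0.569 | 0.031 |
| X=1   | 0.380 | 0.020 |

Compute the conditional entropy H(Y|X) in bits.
0.2906 bits

H(Y|X) = H(X,Y) - H(X)

H(X,Y) = -Σ_{x,y} P(x,y) log₂ P(x,y). Per-cell terms -P(x,y)·log₂P(x,y):
  X=0: 0.46288, 0.15536
  X=1: 0.53045, 0.11288
Sum of the 4 terms: H(X,Y) = 1.26157 bits

Marginal of X (row sums):
  P(X=0) = 0.569 + 0.031 = 0.600
  P(X=1) = 0.380 + 0.020 = 0.400
H(X) = -[0.600·log₂(0.600) + 0.400·log₂(0.400)]
  = 0.44218 + 0.52877 = 0.97095 bits

H(Y|X) = H(X,Y) - H(X) = 1.26157 - 0.97095 = 0.2906 bits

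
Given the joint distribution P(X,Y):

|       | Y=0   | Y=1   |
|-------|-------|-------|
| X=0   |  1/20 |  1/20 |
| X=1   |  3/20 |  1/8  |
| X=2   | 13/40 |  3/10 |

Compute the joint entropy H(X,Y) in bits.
2.2658 bits

H(X,Y) = -Σ_{x,y} P(x,y) log₂ P(x,y). Per-cell terms -P(x,y)·log₂P(x,y):
  X=0: 0.2161, 0.2161
  X=1: 0.4105, 0.3750
  X=2: 0.5270, 0.5211
Sum of the 6 terms: H(X,Y) = 2.2658 bits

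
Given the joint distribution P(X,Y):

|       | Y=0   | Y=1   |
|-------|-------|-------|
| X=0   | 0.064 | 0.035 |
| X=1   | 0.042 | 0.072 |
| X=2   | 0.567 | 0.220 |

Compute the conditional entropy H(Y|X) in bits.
0.8738 bits

H(Y|X) = H(X,Y) - H(X)

H(X,Y) = -Σ_{x,y} P(x,y) log₂ P(x,y). Per-cell terms -P(x,y)·log₂P(x,y):
  X=0: 0.2538, 0.1693
  X=1: 0.1921, 0.2733
  X=2: 0.4641, 0.4806
Sum of the 6 terms: H(X,Y) = 1.8332 bits

Marginal of X (row sums):
  P(X=0) = 0.064 + 0.035 = 0.099
  P(X=1) = 0.042 + 0.072 = 0.114
  P(X=2) = 0.567 + 0.220 = 0.787
H(X) = -[0.099·log₂(0.099) + 0.114·log₂(0.114) + 0.787·log₂(0.787)]
  = 0.3303 + 0.3571 + 0.2720 = 0.9594 bits

H(Y|X) = H(X,Y) - H(X) = 1.8332 - 0.9594 = 0.8738 bits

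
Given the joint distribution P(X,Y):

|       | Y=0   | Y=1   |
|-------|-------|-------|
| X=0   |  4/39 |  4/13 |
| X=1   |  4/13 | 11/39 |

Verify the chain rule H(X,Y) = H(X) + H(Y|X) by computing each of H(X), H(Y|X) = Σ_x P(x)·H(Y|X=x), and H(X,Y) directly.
H(X) = 0.9766 bits, H(Y|X) = 0.9218 bits, H(X,Y) = 1.8984 bits

Marginal of X (row sums):
  P(X=0) = 4/39 + 4/13 = 16/39
  P(X=1) = 4/13 + 11/39 = 23/39
H(X) = -[(16/39)·log₂(16/39) + (23/39)·log₂(23/39)]
  = 0.5273 + 0.4493 = 0.9766 bits

H(Y|X) = Σ_x P(x)·H(Y|X=x):
  X=0: P(X=0) = 16/39, P(Y|X=0) = (1/4, 3/4) → H(Y|X=0) = 0.8113
  X=1: P(X=1) = 23/39, P(Y|X=1) = (12/23, 11/23) → H(Y|X=1) = 0.9986
H(Y|X) = (16/39)·0.8113 + (23/39)·0.9986 = 0.9218 bits

H(X,Y) = -Σ_{x,y} P(x,y) log₂ P(x,y). Per-cell terms -P(x,y)·log₂P(x,y):
  X=0: 0.3370, 0.5232
  X=1: 0.5232, 0.5150
Sum of the 4 terms: H(X,Y) = 1.8984 bits

Chain rule check:
  H(X) + H(Y|X) = 0.9766 + 0.9218 = 1.8984 bits
  H(X,Y) = 1.8984 bits
✓ Chain rule verified.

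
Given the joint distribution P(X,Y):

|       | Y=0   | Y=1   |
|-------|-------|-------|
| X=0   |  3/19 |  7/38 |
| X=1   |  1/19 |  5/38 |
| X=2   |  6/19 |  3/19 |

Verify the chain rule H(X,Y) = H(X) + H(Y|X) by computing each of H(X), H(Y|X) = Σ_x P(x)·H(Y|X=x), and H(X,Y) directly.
H(X) = 1.4896 bits, H(Y|X) = 0.9346 bits, H(X,Y) = 2.4242 bits

Marginal of X (row sums):
  P(X=0) = 3/19 + 7/38 = 13/38
  P(X=1) = 1/19 + 5/38 = 7/38
  P(X=2) = 6/19 + 3/19 = 9/19
H(X) = -[(13/38)·log₂(13/38) + (7/38)·log₂(7/38) + (9/19)·log₂(9/19)]
  = 0.529404 + 0.449579 + 0.510633 = 1.4896 bits

H(Y|X) = Σ_x P(x)·H(Y|X=x):
  X=0: P(X=0) = 13/38, P(Y|X=0) = (6/13, 7/13) → H(Y|X=0) = 0.995727
  X=1: P(X=1) = 7/38, P(Y|X=1) = (2/7, 5/7) → H(Y|X=1) = 0.863121
  X=2: P(X=2) = 9/19, P(Y|X=2) = (2/3, 1/3) → H(Y|X=2) = 0.918296
H(Y|X) = (13/38)·0.995727 + (7/38)·0.863121 + (9/19)·0.918296 = 0.9346 bits

H(X,Y) = -Σ_{x,y} P(x,y) log₂ P(x,y). Per-cell terms -P(x,y)·log₂P(x,y):
  X=0: 0.420468, 0.449579
  X=1: 0.223575, 0.385000
  X=2: 0.525147, 0.420468
Sum of the 6 terms: H(X,Y) = 2.4242 bits

Chain rule check:
  H(X) + H(Y|X) = 1.4896 + 0.9346 = 2.4242 bits
  H(X,Y) = 2.4242 bits
✓ Chain rule verified.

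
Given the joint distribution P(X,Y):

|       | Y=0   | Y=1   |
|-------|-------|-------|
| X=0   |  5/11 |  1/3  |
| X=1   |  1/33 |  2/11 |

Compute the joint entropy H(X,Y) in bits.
1.6454 bits

H(X,Y) = -Σ_{x,y} P(x,y) log₂ P(x,y). Per-cell terms -P(x,y)·log₂P(x,y):
  X=0: 0.5170, 0.5283
  X=1: 0.1529, 0.4472
Sum of the 4 terms: H(X,Y) = 1.6454 bits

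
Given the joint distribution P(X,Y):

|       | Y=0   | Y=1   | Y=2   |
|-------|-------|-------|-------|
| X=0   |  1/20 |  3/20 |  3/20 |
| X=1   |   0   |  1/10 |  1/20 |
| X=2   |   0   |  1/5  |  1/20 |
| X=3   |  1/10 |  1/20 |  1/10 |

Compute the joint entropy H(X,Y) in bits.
3.1464 bits

H(X,Y) = -Σ_{x,y} P(x,y) log₂ P(x,y). Per-cell terms -P(x,y)·log₂P(x,y):
  X=0: 0.2161, 0.4105, 0.4105
  X=1: 0.0000, 0.3322, 0.2161
  X=2: 0.0000, 0.4644, 0.2161
  X=3: 0.3322, 0.2161, 0.3322
  (cells with P = 0 contribute 0)
Sum of the 12 terms: H(X,Y) = 3.1464 bits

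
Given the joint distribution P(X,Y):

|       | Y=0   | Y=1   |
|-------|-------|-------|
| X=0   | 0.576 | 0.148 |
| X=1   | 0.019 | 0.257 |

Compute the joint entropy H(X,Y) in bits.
1.4788 bits

H(X,Y) = -Σ_{x,y} P(x,y) log₂ P(x,y). Per-cell terms -P(x,y)·log₂P(x,y):
  X=0: 0.458415, 0.407937
  X=1: 0.108639, 0.503761
Sum of the 4 terms: H(X,Y) = 1.4788 bits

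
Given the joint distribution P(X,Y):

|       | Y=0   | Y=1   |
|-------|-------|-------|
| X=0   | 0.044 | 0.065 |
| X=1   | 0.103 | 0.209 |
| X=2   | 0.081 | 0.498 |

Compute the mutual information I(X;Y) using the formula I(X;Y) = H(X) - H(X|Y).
0.0448 bits

I(X;Y) = H(X) - H(X|Y)

Marginal of X (row sums):
  P(X=0) = 0.044 + 0.065 = 0.109
  P(X=1) = 0.103 + 0.209 = 0.312
  P(X=2) = 0.081 + 0.498 = 0.579
H(X) = -[0.109·log₂(0.109) + 0.312·log₂(0.312) + 0.579·log₂(0.579)]
  = 0.34854 + 0.52428 + 0.45646 = 1.3293 bits

Marginal of Y (column sums):
  P(Y=0) = 0.044 + 0.103 + 0.081 = 0.228
  P(Y=1) = 0.065 + 0.209 + 0.498 = 0.772
H(X|Y) = Σ_y P(y)·H(X|Y=y):
  Y=0: P(Y=0) = 0.228, P(X|Y=0) = (11/57, 103/228, 27/76) → H(X|Y=0) = 1.50634
  Y=1: P(Y=1) = 0.772, P(X|Y=1) = (65/772, 209/772, 249/386) → H(X|Y=1) = 1.21892
H(X|Y) = 0.228·1.50634 + 0.772·1.21892 = 1.2845 bits

I(X;Y) = H(X) - H(X|Y) = 1.3293 - 1.2845 = 0.0448 bits

Cross-check via I(X;Y) = H(X) + H(Y) - H(X,Y): computing H(Y) from the column sums and H(X,Y) from the 6 cells in the same way gives H(Y) = 0.7745 bits and H(X,Y) = 2.0590 bits, so
I(X;Y) = 1.3293 + 0.7745 - 2.0590 = 0.0448 bits ✓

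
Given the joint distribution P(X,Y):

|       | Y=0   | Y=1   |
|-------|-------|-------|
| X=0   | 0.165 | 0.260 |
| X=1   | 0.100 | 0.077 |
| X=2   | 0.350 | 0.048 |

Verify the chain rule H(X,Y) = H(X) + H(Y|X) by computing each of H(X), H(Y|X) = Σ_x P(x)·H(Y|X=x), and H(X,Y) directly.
H(X) = 1.4958 bits, H(Y|X) = 0.7958 bits, H(X,Y) = 2.2916 bits

Marginal of X (row sums):
  P(X=0) = 0.165 + 0.260 = 0.425
  P(X=1) = 0.100 + 0.077 = 0.177
  P(X=2) = 0.350 + 0.048 = 0.398
H(X) = -[0.425·log₂(0.425) + 0.177·log₂(0.177) + 0.398·log₂(0.398)]
  = 0.5246 + 0.4422 + 0.5290 = 1.4958 bits

H(Y|X) = Σ_x P(x)·H(Y|X=x):
  X=0: P(X=0) = 0.425, P(Y|X=0) = (33/85, 52/85) → H(Y|X=0) = 0.9637
  X=1: P(X=1) = 0.177, P(Y|X=1) = (100/177, 77/177) → H(Y|X=1) = 0.9878
  X=2: P(X=2) = 0.398, P(Y|X=2) = (175/199, 24/199) → H(Y|X=2) = 0.5311
H(Y|X) = 0.425·0.9637 + 0.177·0.9878 + 0.398·0.5311 = 0.7958 bits

H(X,Y) = -Σ_{x,y} P(x,y) log₂ P(x,y). Per-cell terms -P(x,y)·log₂P(x,y):
  X=0: 0.4289, 0.5053
  X=1: 0.3322, 0.2848
  X=2: 0.5301, 0.2103
Sum of the 6 terms: H(X,Y) = 2.2916 bits

Chain rule check:
  H(X) + H(Y|X) = 1.4958 + 0.7958 = 2.2916 bits
  H(X,Y) = 2.2916 bits
✓ Chain rule verified.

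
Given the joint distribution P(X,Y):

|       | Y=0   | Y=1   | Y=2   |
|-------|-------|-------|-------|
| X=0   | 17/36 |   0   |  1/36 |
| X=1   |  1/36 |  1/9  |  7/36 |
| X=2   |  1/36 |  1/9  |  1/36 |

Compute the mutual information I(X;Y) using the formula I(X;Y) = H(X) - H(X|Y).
0.6785 bits

I(X;Y) = H(X) - H(X|Y)

Marginal of X (row sums):
  P(X=0) = 17/36 + 0 + 1/36 = 1/2
  P(X=1) = 1/36 + 1/9 + 7/36 = 1/3
  P(X=2) = 1/36 + 1/9 + 1/36 = 1/6
H(X) = -[(1/2)·log₂(1/2) + (1/3)·log₂(1/3) + (1/6)·log₂(1/6)]
  = 0.5000 + 0.5283 + 0.4308 = 1.4591 bits

Marginal of Y (column sums):
  P(Y=0) = 17/36 + 1/36 + 1/36 = 19/36
  P(Y=1) = 0 + 1/9 + 1/9 = 2/9
  P(Y=2) = 1/36 + 7/36 + 1/36 = 1/4
H(X|Y) = Σ_y P(y)·H(X|Y=y):
  Y=0: P(Y=0) = 19/36, P(X|Y=0) = (17/19, 1/19, 1/19) → H(X|Y=0) = 0.5907
  Y=1: P(Y=1) = 2/9, P(X|Y=1) = (0, 1/2, 1/2) → H(X|Y=1) = 1.0000
  Y=2: P(Y=2) = 1/4, P(X|Y=2) = (1/9, 7/9, 1/9) → H(X|Y=2) = 0.9864
H(X|Y) = (19/36)·0.5907 + (2/9)·1.0000 + (1/4)·0.9864 = 0.7806 bits

I(X;Y) = H(X) - H(X|Y) = 1.4591 - 0.7806 = 0.6785 bits

Cross-check via I(X;Y) = H(X) + H(Y) - H(X,Y): computing H(Y) from the column sums and H(X,Y) from the 9 cells in the same way gives H(Y) = 1.4688 bits and H(X,Y) = 2.2494 bits, so
I(X;Y) = 1.4591 + 1.4688 - 2.2494 = 0.6785 bits ✓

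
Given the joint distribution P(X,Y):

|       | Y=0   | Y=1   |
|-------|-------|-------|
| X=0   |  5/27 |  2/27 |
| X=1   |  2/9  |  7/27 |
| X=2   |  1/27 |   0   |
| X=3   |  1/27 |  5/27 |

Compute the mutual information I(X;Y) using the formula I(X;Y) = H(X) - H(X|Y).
0.1514 bits

I(X;Y) = H(X) - H(X|Y)

Marginal of X (row sums):
  P(X=0) = 5/27 + 2/27 = 7/27
  P(X=1) = 2/9 + 7/27 = 13/27
  P(X=2) = 1/27 + 0 = 1/27
  P(X=3) = 1/27 + 5/27 = 2/9
H(X) = -[(7/27)·log₂(7/27) + (13/27)·log₂(13/27) + (1/27)·log₂(1/27) + (2/9)·log₂(2/9)]
  = 0.504916 + 0.507697 + 0.176107 + 0.482206 = 1.67093 bits

Marginal of Y (column sums):
  P(Y=0) = 5/27 + 2/9 + 1/27 + 1/27 = 13/27
  P(Y=1) = 2/27 + 7/27 + 0 + 5/27 = 14/27
H(X|Y) = Σ_y P(y)·H(X|Y=y):
  Y=0: P(Y=0) = 13/27, P(X|Y=0) = (5/13, 6/13, 1/13, 1/13) → H(X|Y=0) = 1.614331
  Y=1: P(Y=1) = 14/27, P(X|Y=1) = (1/7, 1/2, 0, 5/14) → H(X|Y=1) = 1.431560
H(X|Y) = (13/27)·1.614331 + (14/27)·1.431560 = 1.51956 bits

I(X;Y) = H(X) - H(X|Y) = 1.67093 - 1.51956 = 0.1514 bits

Cross-check via I(X;Y) = H(X) + H(Y) - H(X,Y): computing H(Y) from the column sums and H(X,Y) from the 8 cells in the same way gives H(Y) = 0.99901 bits and H(X,Y) = 2.51857 bits, so
I(X;Y) = 1.67093 + 0.99901 - 2.51857 = 0.1514 bits ✓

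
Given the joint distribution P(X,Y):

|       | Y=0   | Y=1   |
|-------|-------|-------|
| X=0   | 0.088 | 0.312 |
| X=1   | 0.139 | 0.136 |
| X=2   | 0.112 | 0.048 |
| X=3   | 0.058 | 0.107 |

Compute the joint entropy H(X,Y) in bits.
2.7673 bits

H(X,Y) = -Σ_{x,y} P(x,y) log₂ P(x,y). Per-cell terms -P(x,y)·log₂P(x,y):
  X=0: 0.30856, 0.52428
  X=1: 0.39571, 0.39145
  X=2: 0.35374, 0.21028
  X=3: 0.23825, 0.34500
Sum of the 8 terms: H(X,Y) = 2.7673 bits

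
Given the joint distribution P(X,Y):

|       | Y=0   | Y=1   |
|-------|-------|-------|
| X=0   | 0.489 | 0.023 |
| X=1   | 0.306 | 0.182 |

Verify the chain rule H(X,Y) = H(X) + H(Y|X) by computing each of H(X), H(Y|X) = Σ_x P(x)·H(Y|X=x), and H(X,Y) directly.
H(X) = 0.9996 bits, H(Y|X) = 0.6004 bits, H(X,Y) = 1.6000 bits

Marginal of X (row sums):
  P(X=0) = 0.489 + 0.023 = 0.512
  P(X=1) = 0.306 + 0.182 = 0.488
H(X) = -[0.512·log₂(0.512) + 0.488·log₂(0.488)]
  = 0.49448 + 0.50510 = 0.9996 bits

H(Y|X) = Σ_x P(x)·H(Y|X=x):
  X=0: P(X=0) = 0.512, P(Y|X=0) = (489/512, 23/512) → H(Y|X=0) = 0.26442
  X=1: P(X=1) = 0.488, P(Y|X=1) = (153/244, 91/244) → H(Y|X=1) = 0.95291
H(Y|X) = 0.512·0.26442 + 0.488·0.95291 = 0.6004 bits

H(X,Y) = -Σ_{x,y} P(x,y) log₂ P(x,y). Per-cell terms -P(x,y)·log₂P(x,y):
  X=0: 0.50469, 0.12517
  X=1: 0.52277, 0.44735
Sum of the 4 terms: H(X,Y) = 1.6000 bits

Chain rule check:
  H(X) + H(Y|X) = 0.9996 + 0.6004 = 1.6000 bits
  H(X,Y) = 1.6000 bits
✓ Chain rule verified.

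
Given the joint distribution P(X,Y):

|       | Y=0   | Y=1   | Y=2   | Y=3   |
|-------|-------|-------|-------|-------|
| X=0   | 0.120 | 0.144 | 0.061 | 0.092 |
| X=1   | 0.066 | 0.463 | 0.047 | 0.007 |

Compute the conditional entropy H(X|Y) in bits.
0.7975 bits

H(X|Y) = H(X,Y) - H(Y)

H(X,Y) = -Σ_{x,y} P(x,y) log₂ P(x,y). Per-cell terms -P(x,y)·log₂P(x,y):
  X=0: 0.36707, 0.40260, 0.24614, 0.31668
  X=1: 0.25881, 0.51435, 0.20733, 0.05011
Sum of the 8 terms: H(X,Y) = 2.3631 bits

Marginal of Y (column sums):
  P(Y=0) = 0.120 + 0.066 = 0.186
  P(Y=1) = 0.144 + 0.463 = 0.607
  P(Y=2) = 0.061 + 0.047 = 0.108
  P(Y=3) = 0.092 + 0.007 = 0.099
H(Y) = -[0.186·log₂(0.186) + 0.607·log₂(0.607) + 0.108·log₂(0.108) + 0.099·log₂(0.099)]
  = 0.45135 + 0.43718 + 0.34678 + 0.33031 = 1.5656 bits

H(X|Y) = H(X,Y) - H(Y) = 2.3631 - 1.5656 = 0.7975 bits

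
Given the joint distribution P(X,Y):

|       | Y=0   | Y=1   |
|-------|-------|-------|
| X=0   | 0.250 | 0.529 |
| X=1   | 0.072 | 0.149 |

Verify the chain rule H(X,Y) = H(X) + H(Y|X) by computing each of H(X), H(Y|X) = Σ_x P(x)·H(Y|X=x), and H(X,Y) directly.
H(X) = 0.7620 bits, H(Y|X) = 0.9065 bits, H(X,Y) = 1.6685 bits

Marginal of X (row sums):
  P(X=0) = 0.250 + 0.529 = 0.779
  P(X=1) = 0.072 + 0.149 = 0.221
H(X) = -[0.779·log₂(0.779) + 0.221·log₂(0.221)]
  = 0.2807 + 0.4813 = 0.7620 bits

H(Y|X) = Σ_x P(x)·H(Y|X=x):
  X=0: P(X=0) = 0.779, P(Y|X=0) = (250/779, 529/779) → H(Y|X=0) = 0.9054
  X=1: P(X=1) = 0.221, P(Y|X=1) = (72/221, 149/221) → H(Y|X=1) = 0.9106
H(Y|X) = 0.779·0.9054 + 0.221·0.9106 = 0.9065 bits

H(X,Y) = -Σ_{x,y} P(x,y) log₂ P(x,y). Per-cell terms -P(x,y)·log₂P(x,y):
  X=0: 0.5000, 0.4860
  X=1: 0.2733, 0.4092
Sum of the 4 terms: H(X,Y) = 1.6685 bits

Chain rule check:
  H(X) + H(Y|X) = 0.7620 + 0.9065 = 1.6685 bits
  H(X,Y) = 1.6685 bits
✓ Chain rule verified.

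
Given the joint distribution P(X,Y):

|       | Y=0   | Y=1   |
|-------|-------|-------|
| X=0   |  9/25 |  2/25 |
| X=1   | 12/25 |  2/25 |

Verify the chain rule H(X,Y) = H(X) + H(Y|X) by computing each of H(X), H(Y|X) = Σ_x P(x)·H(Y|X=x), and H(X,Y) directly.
H(X) = 0.9896 bits, H(Y|X) = 0.6323 bits, H(X,Y) = 1.6219 bits

Marginal of X (row sums):
  P(X=0) = 9/25 + 2/25 = 11/25
  P(X=1) = 12/25 + 2/25 = 14/25
H(X) = -[(11/25)·log₂(11/25) + (14/25)·log₂(14/25)]
  = 0.52115 + 0.46844 = 0.9896 bits

H(Y|X) = Σ_x P(x)·H(Y|X=x):
  X=0: P(X=0) = 11/25, P(Y|X=0) = (9/11, 2/11) → H(Y|X=0) = 0.68404
  X=1: P(X=1) = 14/25, P(Y|X=1) = (6/7, 1/7) → H(Y|X=1) = 0.59167
H(Y|X) = (11/25)·0.68404 + (14/25)·0.59167 = 0.6323 bits

H(X,Y) = -Σ_{x,y} P(x,y) log₂ P(x,y). Per-cell terms -P(x,y)·log₂P(x,y):
  X=0: 0.53062, 0.29151
  X=1: 0.50827, 0.29151
Sum of the 4 terms: H(X,Y) = 1.6219 bits

Chain rule check:
  H(X) + H(Y|X) = 0.9896 + 0.6323 = 1.6219 bits
  H(X,Y) = 1.6219 bits
✓ Chain rule verified.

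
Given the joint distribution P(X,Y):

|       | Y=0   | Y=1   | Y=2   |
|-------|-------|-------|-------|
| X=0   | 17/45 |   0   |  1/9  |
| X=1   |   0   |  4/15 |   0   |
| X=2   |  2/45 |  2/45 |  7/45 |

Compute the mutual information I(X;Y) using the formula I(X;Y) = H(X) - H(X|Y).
0.8597 bits

I(X;Y) = H(X) - H(X|Y)

Marginal of X (row sums):
  P(X=0) = 17/45 + 0 + 1/9 = 22/45
  P(X=1) = 0 + 4/15 + 0 = 4/15
  P(X=2) = 2/45 + 2/45 + 7/45 = 11/45
H(X) = -[(22/45)·log₂(22/45) + (4/15)·log₂(4/15) + (11/45)·log₂(11/45)]
  = 0.504739 + 0.508504 + 0.496814 = 1.51006 bits

Marginal of Y (column sums):
  P(Y=0) = 17/45 + 0 + 2/45 = 19/45
  P(Y=1) = 0 + 4/15 + 2/45 = 14/45
  P(Y=2) = 1/9 + 0 + 7/45 = 4/15
H(X|Y) = Σ_y P(y)·H(X|Y=y):
  Y=0: P(Y=0) = 19/45, P(X|Y=0) = (17/19, 0, 2/19) → H(X|Y=0) = 0.485461
  Y=1: P(Y=1) = 14/45, P(X|Y=1) = (0, 6/7, 1/7) → H(X|Y=1) = 0.591673
  Y=2: P(Y=2) = 4/15, P(X|Y=2) = (5/12, 0, 7/12) → H(X|Y=2) = 0.979869
H(X|Y) = (19/45)·0.485461 + (14/45)·0.591673 + (4/15)·0.979869 = 0.65035 bits

I(X;Y) = H(X) - H(X|Y) = 1.51006 - 0.65035 = 0.8597 bits

Cross-check via I(X;Y) = H(X) + H(Y) - H(X,Y): computing H(Y) from the column sums and H(X,Y) from the 9 cells in the same way gives H(Y) = 1.55778 bits and H(X,Y) = 2.20813 bits, so
I(X;Y) = 1.51006 + 1.55778 - 2.20813 = 0.8597 bits ✓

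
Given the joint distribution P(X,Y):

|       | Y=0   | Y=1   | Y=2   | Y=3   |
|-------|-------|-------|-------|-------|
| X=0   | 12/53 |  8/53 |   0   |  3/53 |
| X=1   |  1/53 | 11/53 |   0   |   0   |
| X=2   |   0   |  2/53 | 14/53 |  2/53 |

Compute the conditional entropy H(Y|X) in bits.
1.0375 bits

H(Y|X) = H(X,Y) - H(X)

H(X,Y) = -Σ_{x,y} P(x,y) log₂ P(x,y). Per-cell terms -P(x,y)·log₂P(x,y):
  X=0: 0.48520, 0.41176, 0.00000, 0.23451
  X=1: 0.10807, 0.47082, 0.00000, 0.00000
  X=2: 0.00000, 0.17841, 0.50732, 0.17841
  (cells with P = 0 contribute 0)
Sum of the 12 terms: H(X,Y) = 2.5745 bits

Marginal of X (row sums):
  P(X=0) = 12/53 + 8/53 + 0 + 3/53 = 23/53
  P(X=1) = 1/53 + 11/53 + 0 + 0 = 12/53
  P(X=2) = 0 + 2/53 + 14/53 + 2/53 = 18/53
H(X) = -[(23/53)·log₂(23/53) + (12/53)·log₂(12/53) + (18/53)·log₂(18/53)]
  = 0.52265 + 0.48520 + 0.52913 = 1.5370 bits

H(Y|X) = H(X,Y) - H(X) = 2.5745 - 1.5370 = 1.0375 bits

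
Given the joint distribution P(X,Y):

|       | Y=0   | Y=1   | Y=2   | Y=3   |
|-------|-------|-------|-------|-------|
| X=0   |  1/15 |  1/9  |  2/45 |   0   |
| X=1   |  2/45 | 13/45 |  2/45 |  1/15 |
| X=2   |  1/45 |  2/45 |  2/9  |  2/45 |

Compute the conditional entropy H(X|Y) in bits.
1.2093 bits

H(X|Y) = H(X,Y) - H(Y)

H(X,Y) = -Σ_{x,y} P(x,y) log₂ P(x,y). Per-cell terms -P(x,y)·log₂P(x,y):
  X=0: 0.26046, 0.35221, 0.19964, 0.00000
  X=1: 0.19964, 0.51752, 0.19964, 0.26046
  X=2: 0.12204, 0.19964, 0.48221, 0.19964
  (cells with P = 0 contribute 0)
Sum of the 12 terms: H(X,Y) = 2.9931 bits

Marginal of Y (column sums):
  P(Y=0) = 1/15 + 2/45 + 1/45 = 2/15
  P(Y=1) = 1/9 + 13/45 + 2/45 = 4/9
  P(Y=2) = 2/45 + 2/45 + 2/9 = 14/45
  P(Y=3) = 0 + 1/15 + 2/45 = 1/9
H(Y) = -[(2/15)·log₂(2/15) + (4/9)·log₂(4/9) + (14/45)·log₂(14/45) + (1/9)·log₂(1/9)]
  = 0.38759 + 0.51997 + 0.52407 + 0.35221 = 1.7838 bits

H(X|Y) = H(X,Y) - H(Y) = 2.9931 - 1.7838 = 1.2093 bits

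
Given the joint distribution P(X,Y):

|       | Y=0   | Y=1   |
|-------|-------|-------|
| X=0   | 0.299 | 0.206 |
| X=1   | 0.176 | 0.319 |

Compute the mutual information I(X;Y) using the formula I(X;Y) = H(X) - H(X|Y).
0.0408 bits

I(X;Y) = H(X) - H(X|Y)

Marginal of X (row sums):
  P(X=0) = 0.299 + 0.206 = 0.505
  P(X=1) = 0.176 + 0.319 = 0.495
H(X) = -[0.505·log₂(0.505) + 0.495·log₂(0.495)]
  = 0.49775 + 0.50218 = 0.9999 bits

Marginal of Y (column sums):
  P(Y=0) = 0.299 + 0.176 = 0.475
  P(Y=1) = 0.206 + 0.319 = 0.525
H(X|Y) = Σ_y P(y)·H(X|Y=y):
  Y=0: P(Y=0) = 0.475, P(X|Y=0) = (299/475, 176/475) → H(X|Y=0) = 0.95108
  Y=1: P(Y=1) = 0.525, P(X|Y=1) = (206/525, 319/525) → H(X|Y=1) = 0.96632
H(X|Y) = 0.475·0.95108 + 0.525·0.96632 = 0.9591 bits

I(X;Y) = H(X) - H(X|Y) = 0.9999 - 0.9591 = 0.0408 bits

Cross-check via I(X;Y) = H(X) + H(Y) - H(X,Y): computing H(Y) from the column sums and H(X,Y) from the 4 cells in the same way gives H(Y) = 0.9982 bits and H(X,Y) = 1.9573 bits, so
I(X;Y) = 0.9999 + 0.9982 - 1.9573 = 0.0408 bits ✓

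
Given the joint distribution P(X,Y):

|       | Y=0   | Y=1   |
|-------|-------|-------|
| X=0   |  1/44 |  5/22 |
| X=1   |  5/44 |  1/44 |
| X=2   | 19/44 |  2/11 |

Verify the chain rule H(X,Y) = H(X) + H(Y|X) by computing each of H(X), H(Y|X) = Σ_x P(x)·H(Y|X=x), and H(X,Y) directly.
H(X) = 1.3243 bits, H(Y|X) = 0.7365 bits, H(X,Y) = 2.0608 bits

Marginal of X (row sums):
  P(X=0) = 1/44 + 5/22 = 1/4
  P(X=1) = 5/44 + 1/44 = 3/22
  P(X=2) = 19/44 + 2/11 = 27/44
H(X) = -[(1/4)·log₂(1/4) + (3/22)·log₂(3/22) + (27/44)·log₂(27/44)]
  = 0.5000 + 0.3920 + 0.4323 = 1.3243 bits

H(Y|X) = Σ_x P(x)·H(Y|X=x):
  X=0: P(X=0) = 1/4, P(Y|X=0) = (1/11, 10/11) → H(Y|X=0) = 0.4395
  X=1: P(X=1) = 3/22, P(Y|X=1) = (5/6, 1/6) → H(Y|X=1) = 0.6500
  X=2: P(X=2) = 27/44, P(Y|X=2) = (19/27, 8/27) → H(Y|X=2) = 0.8767
H(Y|X) = (1/4)·0.4395 + (3/22)·0.6500 + (27/44)·0.8767 = 0.7365 bits

H(X,Y) = -Σ_{x,y} P(x,y) log₂ P(x,y). Per-cell terms -P(x,y)·log₂P(x,y):
  X=0: 0.1241, 0.4858
  X=1: 0.3565, 0.1241
  X=2: 0.5231, 0.4472
Sum of the 6 terms: H(X,Y) = 2.0608 bits

Chain rule check:
  H(X) + H(Y|X) = 1.3243 + 0.7365 = 2.0608 bits
  H(X,Y) = 2.0608 bits
✓ Chain rule verified.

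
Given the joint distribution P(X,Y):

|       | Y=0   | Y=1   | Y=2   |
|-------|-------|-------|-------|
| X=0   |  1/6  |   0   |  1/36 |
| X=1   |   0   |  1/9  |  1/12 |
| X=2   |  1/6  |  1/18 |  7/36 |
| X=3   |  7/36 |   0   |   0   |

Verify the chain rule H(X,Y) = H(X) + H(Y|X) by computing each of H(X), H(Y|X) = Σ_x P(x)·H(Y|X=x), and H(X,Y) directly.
H(X) = 1.9044 bits, H(Y|X) = 0.9022 bits, H(X,Y) = 2.8067 bits

Marginal of X (row sums):
  P(X=0) = 1/6 + 0 + 1/36 = 7/36
  P(X=1) = 0 + 1/9 + 1/12 = 7/36
  P(X=2) = 1/6 + 1/18 + 7/36 = 5/12
  P(X=3) = 7/36 + 0 + 0 = 7/36
H(X) = -[(7/36)·log₂(7/36) + (7/36)·log₂(7/36) + (5/12)·log₂(5/12) + (7/36)·log₂(7/36)]
  = 0.45939 + 0.45939 + 0.52626 + 0.45939 = 1.9044 bits

H(Y|X) = Σ_x P(x)·H(Y|X=x):
  X=0: P(X=0) = 7/36, P(Y|X=0) = (6/7, 0, 1/7) → H(Y|X=0) = 0.59167
  X=1: P(X=1) = 7/36, P(Y|X=1) = (0, 4/7, 3/7) → H(Y|X=1) = 0.98523
  X=2: P(X=2) = 5/12, P(Y|X=2) = (2/5, 2/15, 7/15) → H(Y|X=2) = 1.42947
  X=3: P(X=3) = 7/36, P(Y|X=3) = (1, 0, 0) → H(Y|X=3) = 0.00000
H(Y|X) = (7/36)·0.59167 + (7/36)·0.98523 + (5/12)·1.42947 + (7/36)·0.00000 = 0.9022 bits

H(X,Y) = -Σ_{x,y} P(x,y) log₂ P(x,y). Per-cell terms -P(x,y)·log₂P(x,y):
  X=0: 0.43083, 0.00000, 0.14361
  X=1: 0.00000, 0.35221, 0.29875
  X=2: 0.43083, 0.23166, 0.45939
  X=3: 0.45939, 0.00000, 0.00000
  (cells with P = 0 contribute 0)
Sum of the 12 terms: H(X,Y) = 2.8067 bits

Chain rule check:
  H(X) + H(Y|X) = 1.9044 + 0.9022 = 2.8066 bits
  H(X,Y) = 2.8067 bits
✓ Chain rule verified (Δ = 0.0001 is 4-dp rounding noise: each of the three values was rounded independently).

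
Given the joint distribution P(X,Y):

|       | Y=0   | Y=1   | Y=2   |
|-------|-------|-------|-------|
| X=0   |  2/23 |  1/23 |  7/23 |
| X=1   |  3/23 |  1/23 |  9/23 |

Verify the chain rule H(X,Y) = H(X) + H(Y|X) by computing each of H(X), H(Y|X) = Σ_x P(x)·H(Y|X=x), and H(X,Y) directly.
H(X) = 0.9877 bits, H(Y|X) = 1.1474 bits, H(X,Y) = 2.1351 bits

Marginal of X (row sums):
  P(X=0) = 2/23 + 1/23 + 7/23 = 10/23
  P(X=1) = 3/23 + 1/23 + 9/23 = 13/23
H(X) = -[(10/23)·log₂(10/23) + (13/23)·log₂(13/23)]
  = 0.52245 + 0.46524 = 0.9877 bits

H(Y|X) = Σ_x P(x)·H(Y|X=x):
  X=0: P(X=0) = 10/23, P(Y|X=0) = (1/5, 1/10, 7/10) → H(Y|X=0) = 1.15678
  X=1: P(X=1) = 13/23, P(Y|X=1) = (3/13, 1/13, 9/13) → H(Y|X=1) = 1.14012
H(Y|X) = (10/23)·1.15678 + (13/23)·1.14012 = 1.1474 bits

H(X,Y) = -Σ_{x,y} P(x,y) log₂ P(x,y). Per-cell terms -P(x,y)·log₂P(x,y):
  X=0: 0.30640, 0.19668, 0.52232
  X=1: 0.38330, 0.19668, 0.52968
Sum of the 6 terms: H(X,Y) = 2.1351 bits

Chain rule check:
  H(X) + H(Y|X) = 0.9877 + 1.1474 = 2.1351 bits
  H(X,Y) = 2.1351 bits
✓ Chain rule verified.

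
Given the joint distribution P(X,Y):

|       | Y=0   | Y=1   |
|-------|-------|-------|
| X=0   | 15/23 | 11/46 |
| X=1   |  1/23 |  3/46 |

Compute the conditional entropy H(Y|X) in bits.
0.8533 bits

H(Y|X) = H(X,Y) - H(X)

H(X,Y) = -Σ_{x,y} P(x,y) log₂ P(x,y). Per-cell terms -P(x,y)·log₂P(x,y):
  X=0: 0.40218, 0.49360
  X=1: 0.19668, 0.25687
Sum of the 4 terms: H(X,Y) = 1.3493 bits

Marginal of X (row sums):
  P(X=0) = 15/23 + 11/46 = 41/46
  P(X=1) = 1/23 + 3/46 = 5/46
H(X) = -[(41/46)·log₂(41/46) + (5/46)·log₂(5/46)]
  = 0.14797 + 0.34800 = 0.4960 bits

H(Y|X) = H(X,Y) - H(X) = 1.3493 - 0.4960 = 0.8533 bits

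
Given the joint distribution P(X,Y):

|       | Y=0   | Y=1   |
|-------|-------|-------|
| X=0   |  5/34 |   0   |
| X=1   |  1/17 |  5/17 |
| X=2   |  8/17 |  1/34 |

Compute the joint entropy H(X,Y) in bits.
1.8278 bits

H(X,Y) = -Σ_{x,y} P(x,y) log₂ P(x,y). Per-cell terms -P(x,y)·log₂P(x,y):
  X=0: 0.40670, 0.00000
  X=1: 0.24044, 0.51927
  X=2: 0.51175, 0.14963
  (cells with P = 0 contribute 0)
Sum of the 6 terms: H(X,Y) = 1.8278 bits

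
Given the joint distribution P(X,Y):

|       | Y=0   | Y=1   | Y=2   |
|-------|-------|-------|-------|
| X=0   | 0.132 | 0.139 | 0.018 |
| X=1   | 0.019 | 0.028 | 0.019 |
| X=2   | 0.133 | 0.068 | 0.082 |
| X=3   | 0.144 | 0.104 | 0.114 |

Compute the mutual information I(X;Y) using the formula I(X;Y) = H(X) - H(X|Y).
0.0717 bits

I(X;Y) = H(X) - H(X|Y)

Marginal of X (row sums):
  P(X=0) = 0.132 + 0.139 + 0.018 = 0.289
  P(X=1) = 0.019 + 0.028 + 0.019 = 0.066
  P(X=2) = 0.133 + 0.068 + 0.082 = 0.283
  P(X=3) = 0.144 + 0.104 + 0.114 = 0.362
H(X) = -[0.289·log₂(0.289) + 0.066·log₂(0.066) + 0.283·log₂(0.283) + 0.362·log₂(0.362)]
  = 0.51756 + 0.25881 + 0.51538 + 0.53067 = 1.8224 bits

Marginal of Y (column sums):
  P(Y=0) = 0.132 + 0.019 + 0.133 + 0.144 = 0.428
  P(Y=1) = 0.139 + 0.028 + 0.068 + 0.104 = 0.339
  P(Y=2) = 0.018 + 0.019 + 0.082 + 0.114 = 0.233
H(X|Y) = Σ_y P(y)·H(X|Y=y):
  Y=0: P(Y=0) = 0.428, P(X|Y=0) = (33/107, 19/428, 133/428, 36/107) → H(X|Y=0) = 1.77560
  Y=1: P(Y=1) = 0.339, P(X|Y=1) = (139/339, 28/339, 68/339, 104/339) → H(X|Y=1) = 1.81242
  Y=2: P(Y=2) = 0.233, P(X|Y=2) = (18/233, 19/233, 82/233, 114/233) → H(X|Y=2) = 1.61510
H(X|Y) = 0.428·1.77560 + 0.339·1.81242 + 0.233·1.61510 = 1.7507 bits

I(X;Y) = H(X) - H(X|Y) = 1.8224 - 1.7507 = 0.0717 bits

Cross-check via I(X;Y) = H(X) + H(Y) - H(X,Y): computing H(Y) from the column sums and H(X,Y) from the 12 cells in the same way gives H(Y) = 1.5427 bits and H(X,Y) = 3.2934 bits, so
I(X;Y) = 1.8224 + 1.5427 - 3.2934 = 0.0717 bits ✓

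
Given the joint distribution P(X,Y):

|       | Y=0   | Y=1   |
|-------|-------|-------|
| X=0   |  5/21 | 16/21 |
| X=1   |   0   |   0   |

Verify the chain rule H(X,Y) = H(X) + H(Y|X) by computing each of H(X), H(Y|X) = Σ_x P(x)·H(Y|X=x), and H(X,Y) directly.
H(X) = 0.0000 bits, H(Y|X) = 0.7919 bits, H(X,Y) = 0.7919 bits

Marginal of X (row sums):
  P(X=0) = 5/21 + 16/21 = 1
  P(X=1) = 0 + 0 = 0
H(X) = -[1·log₂(1)]   (outcomes with P = 0 contribute 0)
  = 0.0000 bits

H(Y|X) = Σ_x P(x)·H(Y|X=x):
  X=0: P(X=0) = 1, P(Y|X=0) = (5/21, 16/21) → H(Y|X=0) = 0.79186
  X=1: P(X=1) = 0 → contributes 0
H(Y|X) = 1·0.79186 = 0.7919 bits

H(X,Y) = -Σ_{x,y} P(x,y) log₂ P(x,y). Per-cell terms -P(x,y)·log₂P(x,y):
  X=0: 0.49295, 0.29891
  X=1: 0.00000, 0.00000
  (cells with P = 0 contribute 0)
Sum of the 4 terms: H(X,Y) = 0.7919 bits

Chain rule check:
  H(X) + H(Y|X) = 0.0000 + 0.7919 = 0.7919 bits
  H(X,Y) = 0.7919 bits
✓ Chain rule verified.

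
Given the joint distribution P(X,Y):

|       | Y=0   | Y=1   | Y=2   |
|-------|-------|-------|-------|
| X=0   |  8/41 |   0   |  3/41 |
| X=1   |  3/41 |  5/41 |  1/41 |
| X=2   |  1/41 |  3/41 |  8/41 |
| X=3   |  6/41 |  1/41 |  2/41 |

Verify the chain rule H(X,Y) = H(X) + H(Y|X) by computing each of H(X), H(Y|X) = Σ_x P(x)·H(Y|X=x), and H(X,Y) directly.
H(X) = 1.9885 bits, H(Y|X) = 1.1402 bits, H(X,Y) = 3.1287 bits

Marginal of X (row sums):
  P(X=0) = 8/41 + 0 + 3/41 = 11/41
  P(X=1) = 3/41 + 5/41 + 1/41 = 9/41
  P(X=2) = 1/41 + 3/41 + 8/41 = 12/41
  P(X=3) = 6/41 + 1/41 + 2/41 = 9/41
H(X) = -[(11/41)·log₂(11/41) + (9/41)·log₂(9/41) + (12/41)·log₂(12/41) + (9/41)·log₂(9/41)]
  = 0.509252 + 0.480211 + 0.518807 + 0.480211 = 1.9885 bits

H(Y|X) = Σ_x P(x)·H(Y|X=x):
  X=0: P(X=0) = 11/41, P(Y|X=0) = (8/11, 0, 3/11) → H(Y|X=0) = 0.845351
  X=1: P(X=1) = 9/41, P(Y|X=1) = (1/3, 5/9, 1/9) → H(Y|X=1) = 1.351644
  X=2: P(X=2) = 12/41, P(Y|X=2) = (1/12, 1/4, 2/3) → H(Y|X=2) = 1.188722
  X=3: P(X=3) = 9/41, P(Y|X=3) = (2/3, 1/9, 2/9) → H(Y|X=3) = 1.224394
H(Y|X) = (11/41)·0.845351 + (9/41)·1.351644 + (12/41)·1.188722 + (9/41)·1.224394 = 1.1402 bits

H(X,Y) = -Σ_{x,y} P(x,y) log₂ P(x,y). Per-cell terms -P(x,y)·log₂P(x,y):
  X=0: 0.460010, 0.000000, 0.276043
  X=1: 0.276043, 0.370198, 0.130672
  X=2: 0.130672, 0.276043, 0.460010
  X=3: 0.405745, 0.130672, 0.212564
  (cells with P = 0 contribute 0)
Sum of the 12 terms: H(X,Y) = 3.1287 bits

Chain rule check:
  H(X) + H(Y|X) = 1.9885 + 1.1402 = 3.1287 bits
  H(X,Y) = 3.1287 bits
✓ Chain rule verified.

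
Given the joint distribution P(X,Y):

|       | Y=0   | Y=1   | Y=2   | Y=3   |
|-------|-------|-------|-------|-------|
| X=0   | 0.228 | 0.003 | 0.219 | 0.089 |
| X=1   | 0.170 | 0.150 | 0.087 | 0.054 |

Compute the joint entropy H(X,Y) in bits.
2.6809 bits

H(X,Y) = -Σ_{x,y} P(x,y) log₂ P(x,y). Per-cell terms -P(x,y)·log₂P(x,y):
  X=0: 0.48630, 0.02514, 0.47983, 0.31061
  X=1: 0.43459, 0.41054, 0.30649, 0.22739
Sum of the 8 terms: H(X,Y) = 2.6809 bits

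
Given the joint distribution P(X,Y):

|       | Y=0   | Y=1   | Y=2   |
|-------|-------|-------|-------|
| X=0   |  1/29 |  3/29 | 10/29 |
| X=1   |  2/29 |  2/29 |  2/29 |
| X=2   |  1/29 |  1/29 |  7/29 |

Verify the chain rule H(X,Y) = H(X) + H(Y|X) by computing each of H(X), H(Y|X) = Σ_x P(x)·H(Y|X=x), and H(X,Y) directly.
H(X) = 1.5014 bits, H(Y|X) = 1.1626 bits, H(X,Y) = 2.6640 bits

Marginal of X (row sums):
  P(X=0) = 1/29 + 3/29 + 10/29 = 14/29
  P(X=1) = 2/29 + 2/29 + 2/29 = 6/29
  P(X=2) = 1/29 + 1/29 + 7/29 = 9/29
H(X) = -[(14/29)·log₂(14/29) + (6/29)·log₂(6/29) + (9/29)·log₂(9/29)]
  = 0.50720 + 0.47028 + 0.52388 = 1.5014 bits

H(Y|X) = Σ_x P(x)·H(Y|X=x):
  X=0: P(X=0) = 14/29, P(Y|X=0) = (1/14, 3/14, 5/7) → H(Y|X=0) = 1.09491
  X=1: P(X=1) = 6/29, P(Y|X=1) = (1/3, 1/3, 1/3) → H(Y|X=1) = 1.58496
  X=2: P(X=2) = 9/29, P(Y|X=2) = (1/9, 1/9, 7/9) → H(Y|X=2) = 0.98643
H(Y|X) = (14/29)·1.09491 + (6/29)·1.58496 + (9/29)·0.98643 = 1.1626 bits

H(X,Y) = -Σ_{x,y} P(x,y) log₂ P(x,y). Per-cell terms -P(x,y)·log₂P(x,y):
  X=0: 0.16752, 0.33859, 0.52967
  X=1: 0.26607, 0.26607, 0.26607
  X=2: 0.16752, 0.16752, 0.49498
Sum of the 9 terms: H(X,Y) = 2.6640 bits

Chain rule check:
  H(X) + H(Y|X) = 1.5014 + 1.1626 = 2.6640 bits
  H(X,Y) = 2.6640 bits
✓ Chain rule verified.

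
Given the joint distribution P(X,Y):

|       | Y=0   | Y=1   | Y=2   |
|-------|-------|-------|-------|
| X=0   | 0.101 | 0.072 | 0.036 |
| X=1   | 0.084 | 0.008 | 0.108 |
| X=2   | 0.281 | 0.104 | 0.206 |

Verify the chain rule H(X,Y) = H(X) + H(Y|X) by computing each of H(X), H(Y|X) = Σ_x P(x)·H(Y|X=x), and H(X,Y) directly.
H(X) = 1.3848 bits, H(Y|X) = 1.4216 bits, H(X,Y) = 2.8064 bits

Marginal of X (row sums):
  P(X=0) = 0.101 + 0.072 + 0.036 = 0.209
  P(X=1) = 0.084 + 0.008 + 0.108 = 0.200
  P(X=2) = 0.281 + 0.104 + 0.206 = 0.591
H(X) = -[0.209·log₂(0.209) + 0.200·log₂(0.200) + 0.591·log₂(0.591)]
  = 0.47201 + 0.46439 + 0.44843 = 1.3848 bits

H(Y|X) = Σ_x P(x)·H(Y|X=x):
  X=0: P(X=0) = 0.209, P(Y|X=0) = (101/209, 72/209, 36/209) → H(Y|X=0) = 1.47372
  X=1: P(X=1) = 0.200, P(Y|X=1) = (21/50, 1/25, 27/50) → H(Y|X=1) = 1.19144
  X=2: P(X=2) = 0.591, P(Y|X=2) = (281/591, 104/591, 206/591) → H(Y|X=2) = 1.48106
H(Y|X) = 0.209·1.47372 + 0.200·1.19144 + 0.591·1.48106 = 1.4216 bits

H(X,Y) = -Σ_{x,y} P(x,y) log₂ P(x,y). Per-cell terms -P(x,y)·log₂P(x,y):
  X=0: 0.33406, 0.27330, 0.17265
  X=1: 0.30017, 0.05573, 0.34678
  X=2: 0.51461, 0.33960, 0.46953
Sum of the 9 terms: H(X,Y) = 2.8064 bits

Chain rule check:
  H(X) + H(Y|X) = 1.3848 + 1.4216 = 2.8064 bits
  H(X,Y) = 2.8064 bits
✓ Chain rule verified.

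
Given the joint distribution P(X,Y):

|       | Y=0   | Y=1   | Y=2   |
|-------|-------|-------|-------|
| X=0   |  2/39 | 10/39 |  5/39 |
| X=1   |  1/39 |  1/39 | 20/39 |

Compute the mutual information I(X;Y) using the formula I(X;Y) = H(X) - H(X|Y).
0.3307 bits

I(X;Y) = H(X) - H(X|Y)

Marginal of X (row sums):
  P(X=0) = 2/39 + 10/39 + 5/39 = 17/39
  P(X=1) = 1/39 + 1/39 + 20/39 = 22/39
H(X) = -[(17/39)·log₂(17/39) + (22/39)·log₂(22/39)]
  = 0.5222 + 0.4659 = 0.9881 bits

Marginal of Y (column sums):
  P(Y=0) = 2/39 + 1/39 = 1/13
  P(Y=1) = 10/39 + 1/39 = 11/39
  P(Y=2) = 5/39 + 20/39 = 25/39
H(X|Y) = Σ_y P(y)·H(X|Y=y):
  Y=0: P(Y=0) = 1/13, P(X|Y=0) = (2/3, 1/3) → H(X|Y=0) = 0.9183
  Y=1: P(Y=1) = 11/39, P(X|Y=1) = (10/11, 1/11) → H(X|Y=1) = 0.4395
  Y=2: P(Y=2) = 25/39, P(X|Y=2) = (1/5, 4/5) → H(X|Y=2) = 0.7219
H(X|Y) = (1/13)·0.9183 + (11/39)·0.4395 + (25/39)·0.7219 = 0.6574 bits

I(X;Y) = H(X) - H(X|Y) = 0.9881 - 0.6574 = 0.3307 bits

Cross-check via I(X;Y) = H(X) + H(Y) - H(X,Y): computing H(Y) from the column sums and H(X,Y) from the 6 cells in the same way gives H(Y) = 1.2109 bits and H(X,Y) = 1.8683 bits, so
I(X;Y) = 0.9881 + 1.2109 - 1.8683 = 0.3307 bits ✓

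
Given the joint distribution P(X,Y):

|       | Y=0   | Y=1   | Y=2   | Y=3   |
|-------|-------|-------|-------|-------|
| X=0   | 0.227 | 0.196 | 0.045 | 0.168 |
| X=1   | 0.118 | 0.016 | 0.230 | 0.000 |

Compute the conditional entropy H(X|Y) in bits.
0.5784 bits

H(X|Y) = H(X,Y) - H(Y)

H(X,Y) = -Σ_{x,y} P(x,y) log₂ P(x,y). Per-cell terms -P(x,y)·log₂P(x,y):
  X=0: 0.4856, 0.4608, 0.2013, 0.4323
  X=1: 0.3638, 0.0955, 0.4877, 0.0000
  (cells with P = 0 contribute 0)
Sum of the 8 terms: H(X,Y) = 2.5270 bits

Marginal of Y (column sums):
  P(Y=0) = 0.227 + 0.118 = 0.345
  P(Y=1) = 0.196 + 0.016 = 0.212
  P(Y=2) = 0.045 + 0.230 = 0.275
  P(Y=3) = 0.168 + 0.000 = 0.168
H(Y) = -[0.345·log₂(0.345) + 0.212·log₂(0.212) + 0.275·log₂(0.275) + 0.168·log₂(0.168)]
  = 0.5297 + 0.4744 + 0.5122 + 0.4323 = 1.9486 bits

H(X|Y) = H(X,Y) - H(Y) = 2.5270 - 1.9486 = 0.5784 bits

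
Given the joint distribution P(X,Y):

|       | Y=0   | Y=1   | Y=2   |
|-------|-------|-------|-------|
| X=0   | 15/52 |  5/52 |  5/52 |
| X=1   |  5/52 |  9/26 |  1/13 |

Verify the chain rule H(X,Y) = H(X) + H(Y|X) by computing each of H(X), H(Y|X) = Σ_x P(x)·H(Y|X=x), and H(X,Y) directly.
H(X) = 0.9989 bits, H(Y|X) = 1.3075 bits, H(X,Y) = 2.3064 bits

Marginal of X (row sums):
  P(X=0) = 15/52 + 5/52 + 5/52 = 25/52
  P(X=1) = 5/52 + 9/26 + 1/13 = 27/52
H(X) = -[(25/52)·log₂(25/52) + (27/52)·log₂(27/52)]
  = 0.507973 + 0.490960 = 0.9989 bits

H(Y|X) = Σ_x P(x)·H(Y|X=x):
  X=0: P(X=0) = 25/52, P(Y|X=0) = (3/5, 1/5, 1/5) → H(Y|X=0) = 1.370951
  X=1: P(X=1) = 27/52, P(Y|X=1) = (5/27, 2/3, 4/27) → H(Y|X=1) = 1.248655
H(Y|X) = (25/52)·1.370951 + (27/52)·1.248655 = 1.3075 bits

H(X,Y) = -Σ_{x,y} P(x,y) log₂ P(x,y). Per-cell terms -P(x,y)·log₂P(x,y):
  X=0: 0.517370, 0.324857, 0.324857
  X=1: 0.324857, 0.529794, 0.284649
Sum of the 6 terms: H(X,Y) = 2.3064 bits

Chain rule check:
  H(X) + H(Y|X) = 0.9989 + 1.3075 = 2.3064 bits
  H(X,Y) = 2.3064 bits
✓ Chain rule verified.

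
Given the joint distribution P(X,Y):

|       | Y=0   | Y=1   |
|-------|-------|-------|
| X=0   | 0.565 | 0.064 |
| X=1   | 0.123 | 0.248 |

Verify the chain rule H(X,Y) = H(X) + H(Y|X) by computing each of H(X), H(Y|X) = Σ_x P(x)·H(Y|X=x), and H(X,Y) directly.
H(X) = 0.9514 bits, H(Y|X) = 0.6385 bits, H(X,Y) = 1.5899 bits

Marginal of X (row sums):
  P(X=0) = 0.565 + 0.064 = 0.629
  P(X=1) = 0.123 + 0.248 = 0.371
H(X) = -[0.629·log₂(0.629) + 0.371·log₂(0.371)]
  = 0.42072 + 0.53072 = 0.9514 bits

H(Y|X) = Σ_x P(x)·H(Y|X=x):
  X=0: P(X=0) = 0.629, P(Y|X=0) = (565/629, 64/629) → H(Y|X=0) = 0.47451
  X=1: P(X=1) = 0.371, P(Y|X=1) = (123/371, 248/371) → H(Y|X=1) = 0.91649
H(Y|X) = 0.629·0.47451 + 0.371·0.91649 = 0.6385 bits

H(X,Y) = -Σ_{x,y} P(x,y) log₂ P(x,y). Per-cell terms -P(x,y)·log₂P(x,y):
  X=0: 0.46538, 0.25381
  X=1: 0.37186, 0.49887
Sum of the 4 terms: H(X,Y) = 1.5899 bits

Chain rule check:
  H(X) + H(Y|X) = 0.9514 + 0.6385 = 1.5899 bits
  H(X,Y) = 1.5899 bits
✓ Chain rule verified.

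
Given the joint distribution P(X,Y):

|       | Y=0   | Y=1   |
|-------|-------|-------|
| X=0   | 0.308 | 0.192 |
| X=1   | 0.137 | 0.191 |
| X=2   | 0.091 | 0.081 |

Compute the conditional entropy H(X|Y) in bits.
1.4416 bits

H(X|Y) = H(X,Y) - H(Y)

H(X,Y) = -Σ_{x,y} P(x,y) log₂ P(x,y). Per-cell terms -P(x,y)·log₂P(x,y):
  X=0: 0.5232913, 0.4571178
  X=1: 0.3928821, 0.4561759
  X=2: 0.3146771, 0.2937007
Sum of the 6 terms: H(X,Y) = 2.437845 bits

Marginal of Y (column sums):
  P(Y=0) = 0.308 + 0.137 + 0.091 = 0.536
  P(Y=1) = 0.192 + 0.191 + 0.081 = 0.464
H(Y) = -[0.536·log₂(0.536) + 0.464·log₂(0.464)]
  = 0.4822366 + 0.5140207 = 0.996257 bits

H(X|Y) = H(X,Y) - H(Y) = 2.437845 - 0.996257 = 1.4416 bits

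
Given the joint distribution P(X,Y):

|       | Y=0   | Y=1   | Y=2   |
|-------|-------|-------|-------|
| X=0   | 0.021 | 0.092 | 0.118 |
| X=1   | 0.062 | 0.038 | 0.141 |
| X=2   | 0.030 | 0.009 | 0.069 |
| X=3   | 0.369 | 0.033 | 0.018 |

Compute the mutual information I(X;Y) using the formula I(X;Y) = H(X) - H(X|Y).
0.4290 bits

I(X;Y) = H(X) - H(X|Y)

Marginal of X (row sums):
  P(X=0) = 0.021 + 0.092 + 0.118 = 0.231
  P(X=1) = 0.062 + 0.038 + 0.141 = 0.241
  P(X=2) = 0.030 + 0.009 + 0.069 = 0.108
  P(X=3) = 0.369 + 0.033 + 0.018 = 0.420
H(X) = -[0.231·log₂(0.231) + 0.241·log₂(0.241) + 0.108·log₂(0.108) + 0.420·log₂(0.420)]
  = 0.48834 + 0.49475 + 0.34678 + 0.52565 = 1.8555 bits

Marginal of Y (column sums):
  P(Y=0) = 0.021 + 0.062 + 0.030 + 0.369 = 0.482
  P(Y=1) = 0.092 + 0.038 + 0.009 + 0.033 = 0.172
  P(Y=2) = 0.118 + 0.141 + 0.069 + 0.018 = 0.346
H(X|Y) = Σ_y P(y)·H(X|Y=y):
  Y=0: P(Y=0) = 0.482, P(X|Y=0) = (21/482, 31/241, 15/241, 369/482) → H(X|Y=0) = 1.12193
  Y=1: P(Y=1) = 0.172, P(X|Y=1) = (23/43, 19/86, 9/172, 33/172) → H(X|Y=1) = 1.64380
  Y=2: P(Y=2) = 0.346, P(X|Y=2) = (59/173, 141/346, 69/346, 9/173) → H(X|Y=2) = 1.74279
H(X|Y) = 0.482·1.12193 + 0.172·1.64380 + 0.346·1.74279 = 1.4265 bits

I(X;Y) = H(X) - H(X|Y) = 1.8555 - 1.4265 = 0.4290 bits

Cross-check via I(X;Y) = H(X) + H(Y) - H(X,Y): computing H(Y) from the column sums and H(X,Y) from the 12 cells in the same way gives H(Y) = 1.4741 bits and H(X,Y) = 2.9006 bits, so
I(X;Y) = 1.8555 + 1.4741 - 2.9006 = 0.4290 bits ✓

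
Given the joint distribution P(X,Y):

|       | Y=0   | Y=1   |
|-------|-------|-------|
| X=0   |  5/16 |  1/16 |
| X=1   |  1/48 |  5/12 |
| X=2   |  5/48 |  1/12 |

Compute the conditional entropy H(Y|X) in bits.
0.5504 bits

H(Y|X) = H(X,Y) - H(X)

H(X,Y) = -Σ_{x,y} P(x,y) log₂ P(x,y). Per-cell terms -P(x,y)·log₂P(x,y):
  X=0: 0.52440, 0.25000
  X=1: 0.11635, 0.52626
  X=2: 0.33990, 0.29875
Sum of the 6 terms: H(X,Y) = 2.05566 bits

Marginal of X (row sums):
  P(X=0) = 5/16 + 1/16 = 3/8
  P(X=1) = 1/48 + 5/12 = 7/16
  P(X=2) = 5/48 + 1/12 = 3/16
H(X) = -[(3/8)·log₂(3/8) + (7/16)·log₂(7/16) + (3/16)·log₂(3/16)]
  = 0.53064 + 0.52178 + 0.45282 = 1.50524 bits

H(Y|X) = H(X,Y) - H(X) = 2.05566 - 1.50524 = 0.5504 bits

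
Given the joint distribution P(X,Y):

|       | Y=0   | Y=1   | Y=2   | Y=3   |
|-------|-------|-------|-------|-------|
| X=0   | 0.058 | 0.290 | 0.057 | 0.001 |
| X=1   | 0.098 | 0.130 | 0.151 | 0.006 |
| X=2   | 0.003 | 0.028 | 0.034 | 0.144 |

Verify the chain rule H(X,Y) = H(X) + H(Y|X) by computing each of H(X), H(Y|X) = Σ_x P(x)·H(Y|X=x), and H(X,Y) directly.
H(X) = 1.5302 bits, H(Y|X) = 1.3767 bits, H(X,Y) = 2.9069 bits

Marginal of X (row sums):
  P(X=0) = 0.058 + 0.290 + 0.057 + 0.001 = 0.406
  P(X=1) = 0.098 + 0.130 + 0.151 + 0.006 = 0.385
  P(X=2) = 0.003 + 0.028 + 0.034 + 0.144 = 0.209
H(X) = -[0.406·log₂(0.406) + 0.385·log₂(0.385) + 0.209·log₂(0.209)]
  = 0.5280 + 0.5302 + 0.4720 = 1.5302 bits

H(Y|X) = Σ_x P(x)·H(Y|X=x):
  X=0: P(X=0) = 0.406, P(Y|X=0) = (1/7, 5/7, 57/406, 1/406) → H(Y|X=0) = 1.1668
  X=1: P(X=1) = 0.385, P(Y|X=1) = (14/55, 26/77, 151/385, 6/385) → H(Y|X=1) = 1.6545
  X=2: P(X=2) = 0.209, P(Y|X=2) = (3/209, 28/209, 34/209, 144/209) → H(Y|X=2) = 1.2729
H(Y|X) = 0.406·1.1668 + 0.385·1.6545 + 0.209·1.2729 = 1.3767 bits

H(X,Y) = -Σ_{x,y} P(x,y) log₂ P(x,y). Per-cell terms -P(x,y)·log₂P(x,y):
  X=0: 0.2383, 0.5179, 0.2356, 0.0100
  X=1: 0.3284, 0.3826, 0.4118, 0.0443
  X=2: 0.0251, 0.1444, 0.1659, 0.4026
Sum of the 12 terms: H(X,Y) = 2.9069 bits

Chain rule check:
  H(X) + H(Y|X) = 1.5302 + 1.3767 = 2.9069 bits
  H(X,Y) = 2.9069 bits
✓ Chain rule verified.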